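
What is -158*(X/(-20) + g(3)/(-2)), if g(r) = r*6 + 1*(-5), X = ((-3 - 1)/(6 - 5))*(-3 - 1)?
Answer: 5767/5 ≈ 1153.4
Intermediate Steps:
X = 16 (X = -4/1*(-4) = -4*1*(-4) = -4*(-4) = 16)
g(r) = -5 + 6*r (g(r) = 6*r - 5 = -5 + 6*r)
-158*(X/(-20) + g(3)/(-2)) = -158*(16/(-20) + (-5 + 6*3)/(-2)) = -158*(16*(-1/20) + (-5 + 18)*(-1/2)) = -158*(-4/5 + 13*(-1/2)) = -158*(-4/5 - 13/2) = -158*(-73/10) = 5767/5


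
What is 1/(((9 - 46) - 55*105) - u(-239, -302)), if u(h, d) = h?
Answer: -1/5573 ≈ -0.00017944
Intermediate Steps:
1/(((9 - 46) - 55*105) - u(-239, -302)) = 1/(((9 - 46) - 55*105) - 1*(-239)) = 1/((-37 - 5775) + 239) = 1/(-5812 + 239) = 1/(-5573) = -1/5573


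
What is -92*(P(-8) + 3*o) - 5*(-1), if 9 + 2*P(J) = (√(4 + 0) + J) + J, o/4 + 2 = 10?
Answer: -7769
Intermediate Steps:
o = 32 (o = -8 + 4*10 = -8 + 40 = 32)
P(J) = -7/2 + J (P(J) = -9/2 + ((√(4 + 0) + J) + J)/2 = -9/2 + ((√4 + J) + J)/2 = -9/2 + ((2 + J) + J)/2 = -9/2 + (2 + 2*J)/2 = -9/2 + (1 + J) = -7/2 + J)
-92*(P(-8) + 3*o) - 5*(-1) = -92*((-7/2 - 8) + 3*32) - 5*(-1) = -92*(-23/2 + 96) + 5 = -92*169/2 + 5 = -7774 + 5 = -7769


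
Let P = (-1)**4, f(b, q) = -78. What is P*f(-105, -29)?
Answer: -78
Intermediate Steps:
P = 1
P*f(-105, -29) = 1*(-78) = -78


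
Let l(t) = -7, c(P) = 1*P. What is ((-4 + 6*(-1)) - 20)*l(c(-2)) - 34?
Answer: 176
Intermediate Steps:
c(P) = P
((-4 + 6*(-1)) - 20)*l(c(-2)) - 34 = ((-4 + 6*(-1)) - 20)*(-7) - 34 = ((-4 - 6) - 20)*(-7) - 34 = (-10 - 20)*(-7) - 34 = -30*(-7) - 34 = 210 - 34 = 176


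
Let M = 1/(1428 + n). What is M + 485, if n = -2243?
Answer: 395274/815 ≈ 485.00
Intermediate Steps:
M = -1/815 (M = 1/(1428 - 2243) = 1/(-815) = -1/815 ≈ -0.0012270)
M + 485 = -1/815 + 485 = 395274/815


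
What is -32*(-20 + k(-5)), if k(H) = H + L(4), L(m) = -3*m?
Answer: 1184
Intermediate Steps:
k(H) = -12 + H (k(H) = H - 3*4 = H - 12 = -12 + H)
-32*(-20 + k(-5)) = -32*(-20 + (-12 - 5)) = -32*(-20 - 17) = -32*(-37) = 1184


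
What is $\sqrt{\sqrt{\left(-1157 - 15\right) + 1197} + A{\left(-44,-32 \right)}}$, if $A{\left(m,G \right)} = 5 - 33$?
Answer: $i \sqrt{23} \approx 4.7958 i$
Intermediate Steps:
$A{\left(m,G \right)} = -28$ ($A{\left(m,G \right)} = 5 - 33 = -28$)
$\sqrt{\sqrt{\left(-1157 - 15\right) + 1197} + A{\left(-44,-32 \right)}} = \sqrt{\sqrt{\left(-1157 - 15\right) + 1197} - 28} = \sqrt{\sqrt{-1172 + 1197} - 28} = \sqrt{\sqrt{25} - 28} = \sqrt{5 - 28} = \sqrt{-23} = i \sqrt{23}$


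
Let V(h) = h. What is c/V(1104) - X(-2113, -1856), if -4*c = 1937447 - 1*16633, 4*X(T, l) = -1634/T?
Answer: -2030241959/4665504 ≈ -435.16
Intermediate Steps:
X(T, l) = -817/(2*T) (X(T, l) = (-1634/T)/4 = -817/(2*T))
c = -960407/2 (c = -(1937447 - 1*16633)/4 = -(1937447 - 16633)/4 = -¼*1920814 = -960407/2 ≈ -4.8020e+5)
c/V(1104) - X(-2113, -1856) = -960407/2/1104 - (-817)/(2*(-2113)) = -960407/2*1/1104 - (-817)*(-1)/(2*2113) = -960407/2208 - 1*817/4226 = -960407/2208 - 817/4226 = -2030241959/4665504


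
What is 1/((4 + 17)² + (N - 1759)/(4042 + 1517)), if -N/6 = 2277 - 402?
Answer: 5559/2438510 ≈ 0.0022797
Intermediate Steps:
N = -11250 (N = -6*(2277 - 402) = -6*1875 = -11250)
1/((4 + 17)² + (N - 1759)/(4042 + 1517)) = 1/((4 + 17)² + (-11250 - 1759)/(4042 + 1517)) = 1/(21² - 13009/5559) = 1/(441 - 13009*1/5559) = 1/(441 - 13009/5559) = 1/(2438510/5559) = 5559/2438510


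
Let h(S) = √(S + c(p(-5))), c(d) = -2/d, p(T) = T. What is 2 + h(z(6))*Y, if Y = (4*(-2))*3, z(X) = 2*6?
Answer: 2 - 24*√310/5 ≈ -82.513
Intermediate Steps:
z(X) = 12
h(S) = √(⅖ + S) (h(S) = √(S - 2/(-5)) = √(S - 2*(-⅕)) = √(S + ⅖) = √(⅖ + S))
Y = -24 (Y = -8*3 = -24)
2 + h(z(6))*Y = 2 + (√(10 + 25*12)/5)*(-24) = 2 + (√(10 + 300)/5)*(-24) = 2 + (√310/5)*(-24) = 2 - 24*√310/5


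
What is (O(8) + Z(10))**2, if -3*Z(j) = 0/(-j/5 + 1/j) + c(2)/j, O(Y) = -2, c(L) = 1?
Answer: 3721/900 ≈ 4.1344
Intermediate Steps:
Z(j) = -1/(3*j) (Z(j) = -(0/(-j/5 + 1/j) + 1/j)/3 = -(0/(1/j - j/5) + 1/j)/3 = -(0 + 1/j)/3 = -1/(3*j))
(O(8) + Z(10))**2 = (-2 - 1/3/10)**2 = (-2 - 1/3*1/10)**2 = (-2 - 1/30)**2 = (-61/30)**2 = 3721/900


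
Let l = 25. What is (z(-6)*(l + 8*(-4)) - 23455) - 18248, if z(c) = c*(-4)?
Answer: -41871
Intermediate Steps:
z(c) = -4*c
(z(-6)*(l + 8*(-4)) - 23455) - 18248 = ((-4*(-6))*(25 + 8*(-4)) - 23455) - 18248 = (24*(25 - 32) - 23455) - 18248 = (24*(-7) - 23455) - 18248 = (-168 - 23455) - 18248 = -23623 - 18248 = -41871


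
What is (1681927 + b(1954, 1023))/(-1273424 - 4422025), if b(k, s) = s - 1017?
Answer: -1681933/5695449 ≈ -0.29531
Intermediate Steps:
b(k, s) = -1017 + s
(1681927 + b(1954, 1023))/(-1273424 - 4422025) = (1681927 + (-1017 + 1023))/(-1273424 - 4422025) = (1681927 + 6)/(-5695449) = 1681933*(-1/5695449) = -1681933/5695449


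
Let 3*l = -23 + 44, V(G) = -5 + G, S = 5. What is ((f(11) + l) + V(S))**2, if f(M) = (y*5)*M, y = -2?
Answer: 10609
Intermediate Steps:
l = 7 (l = (-23 + 44)/3 = (1/3)*21 = 7)
f(M) = -10*M (f(M) = (-2*5)*M = -10*M)
((f(11) + l) + V(S))**2 = ((-10*11 + 7) + (-5 + 5))**2 = ((-110 + 7) + 0)**2 = (-103 + 0)**2 = (-103)**2 = 10609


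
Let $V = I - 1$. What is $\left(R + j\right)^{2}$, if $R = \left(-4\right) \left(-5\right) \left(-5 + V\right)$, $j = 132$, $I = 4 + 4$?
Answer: $29584$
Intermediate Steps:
$I = 8$
$V = 7$ ($V = 8 - 1 = 7$)
$R = 40$ ($R = \left(-4\right) \left(-5\right) \left(-5 + 7\right) = 20 \cdot 2 = 40$)
$\left(R + j\right)^{2} = \left(40 + 132\right)^{2} = 172^{2} = 29584$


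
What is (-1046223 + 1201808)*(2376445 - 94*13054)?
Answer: 178824575865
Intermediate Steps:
(-1046223 + 1201808)*(2376445 - 94*13054) = 155585*(2376445 - 1227076) = 155585*1149369 = 178824575865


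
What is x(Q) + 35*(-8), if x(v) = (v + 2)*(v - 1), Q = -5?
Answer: -262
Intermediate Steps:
x(v) = (-1 + v)*(2 + v) (x(v) = (2 + v)*(-1 + v) = (-1 + v)*(2 + v))
x(Q) + 35*(-8) = (-2 - 5 + (-5)²) + 35*(-8) = (-2 - 5 + 25) - 280 = 18 - 280 = -262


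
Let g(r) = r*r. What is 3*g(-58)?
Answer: 10092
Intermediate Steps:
g(r) = r²
3*g(-58) = 3*(-58)² = 3*3364 = 10092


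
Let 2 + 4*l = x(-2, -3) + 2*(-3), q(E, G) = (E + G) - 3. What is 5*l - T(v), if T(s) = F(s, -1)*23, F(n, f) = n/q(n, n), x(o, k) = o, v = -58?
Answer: -5643/238 ≈ -23.710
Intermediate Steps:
q(E, G) = -3 + E + G
F(n, f) = n/(-3 + 2*n) (F(n, f) = n/(-3 + n + n) = n/(-3 + 2*n))
l = -5/2 (l = -½ + (-2 + 2*(-3))/4 = -½ + (-2 - 6)/4 = -½ + (¼)*(-8) = -½ - 2 = -5/2 ≈ -2.5000)
T(s) = 23*s/(-3 + 2*s) (T(s) = (s/(-3 + 2*s))*23 = 23*s/(-3 + 2*s))
5*l - T(v) = 5*(-5/2) - 23*(-58)/(-3 + 2*(-58)) = -25/2 - 23*(-58)/(-3 - 116) = -25/2 - 23*(-58)/(-119) = -25/2 - 23*(-58)*(-1)/119 = -25/2 - 1*1334/119 = -25/2 - 1334/119 = -5643/238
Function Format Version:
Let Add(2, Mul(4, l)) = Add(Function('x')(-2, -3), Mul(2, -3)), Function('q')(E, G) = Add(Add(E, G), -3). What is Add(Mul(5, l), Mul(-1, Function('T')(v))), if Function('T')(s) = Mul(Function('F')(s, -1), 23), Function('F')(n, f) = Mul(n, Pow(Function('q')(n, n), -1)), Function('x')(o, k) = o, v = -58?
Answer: Rational(-5643, 238) ≈ -23.710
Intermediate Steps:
Function('q')(E, G) = Add(-3, E, G)
Function('F')(n, f) = Mul(n, Pow(Add(-3, Mul(2, n)), -1)) (Function('F')(n, f) = Mul(n, Pow(Add(-3, n, n), -1)) = Mul(n, Pow(Add(-3, Mul(2, n)), -1)))
l = Rational(-5, 2) (l = Add(Rational(-1, 2), Mul(Rational(1, 4), Add(-2, Mul(2, -3)))) = Add(Rational(-1, 2), Mul(Rational(1, 4), Add(-2, -6))) = Add(Rational(-1, 2), Mul(Rational(1, 4), -8)) = Add(Rational(-1, 2), -2) = Rational(-5, 2) ≈ -2.5000)
Function('T')(s) = Mul(23, s, Pow(Add(-3, Mul(2, s)), -1)) (Function('T')(s) = Mul(Mul(s, Pow(Add(-3, Mul(2, s)), -1)), 23) = Mul(23, s, Pow(Add(-3, Mul(2, s)), -1)))
Add(Mul(5, l), Mul(-1, Function('T')(v))) = Add(Mul(5, Rational(-5, 2)), Mul(-1, Mul(23, -58, Pow(Add(-3, Mul(2, -58)), -1)))) = Add(Rational(-25, 2), Mul(-1, Mul(23, -58, Pow(Add(-3, -116), -1)))) = Add(Rational(-25, 2), Mul(-1, Mul(23, -58, Pow(-119, -1)))) = Add(Rational(-25, 2), Mul(-1, Mul(23, -58, Rational(-1, 119)))) = Add(Rational(-25, 2), Mul(-1, Rational(1334, 119))) = Add(Rational(-25, 2), Rational(-1334, 119)) = Rational(-5643, 238)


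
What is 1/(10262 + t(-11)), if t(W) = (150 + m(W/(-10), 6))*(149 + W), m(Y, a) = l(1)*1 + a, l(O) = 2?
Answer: 1/32066 ≈ 3.1186e-5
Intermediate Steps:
m(Y, a) = 2 + a (m(Y, a) = 2*1 + a = 2 + a)
t(W) = 23542 + 158*W (t(W) = (150 + (2 + 6))*(149 + W) = (150 + 8)*(149 + W) = 158*(149 + W) = 23542 + 158*W)
1/(10262 + t(-11)) = 1/(10262 + (23542 + 158*(-11))) = 1/(10262 + (23542 - 1738)) = 1/(10262 + 21804) = 1/32066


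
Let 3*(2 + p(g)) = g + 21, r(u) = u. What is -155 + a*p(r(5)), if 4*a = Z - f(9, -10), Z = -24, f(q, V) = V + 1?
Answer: -180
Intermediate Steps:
f(q, V) = 1 + V
p(g) = 5 + g/3 (p(g) = -2 + (g + 21)/3 = -2 + (21 + g)/3 = -2 + (7 + g/3) = 5 + g/3)
a = -15/4 (a = (-24 - (1 - 10))/4 = (-24 - 1*(-9))/4 = (-24 + 9)/4 = (¼)*(-15) = -15/4 ≈ -3.7500)
-155 + a*p(r(5)) = -155 - 15*(5 + (⅓)*5)/4 = -155 - 15*(5 + 5/3)/4 = -155 - 15/4*20/3 = -155 - 25 = -180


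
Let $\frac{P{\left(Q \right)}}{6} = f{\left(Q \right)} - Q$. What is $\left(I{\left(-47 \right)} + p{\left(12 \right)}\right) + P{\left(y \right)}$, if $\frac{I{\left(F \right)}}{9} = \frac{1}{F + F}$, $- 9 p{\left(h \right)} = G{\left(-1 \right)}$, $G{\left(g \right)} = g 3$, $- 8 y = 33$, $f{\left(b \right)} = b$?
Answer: $\frac{67}{282} \approx 0.23759$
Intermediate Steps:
$y = - \frac{33}{8}$ ($y = \left(- \frac{1}{8}\right) 33 = - \frac{33}{8} \approx -4.125$)
$G{\left(g \right)} = 3 g$
$p{\left(h \right)} = \frac{1}{3}$ ($p{\left(h \right)} = - \frac{3 \left(-1\right)}{9} = \left(- \frac{1}{9}\right) \left(-3\right) = \frac{1}{3}$)
$P{\left(Q \right)} = 0$ ($P{\left(Q \right)} = 6 \left(Q - Q\right) = 6 \cdot 0 = 0$)
$I{\left(F \right)} = \frac{9}{2 F}$ ($I{\left(F \right)} = \frac{9}{F + F} = \frac{9}{2 F}$)
$\left(I{\left(-47 \right)} + p{\left(12 \right)}\right) + P{\left(y \right)} = \left(\frac{9}{2 \left(-47\right)} + \frac{1}{3}\right) + 0 = \left(\frac{9}{2} \left(- \frac{1}{47}\right) + \frac{1}{3}\right) + 0 = \left(- \frac{9}{94} + \frac{1}{3}\right) + 0 = \frac{67}{282} + 0 = \frac{67}{282}$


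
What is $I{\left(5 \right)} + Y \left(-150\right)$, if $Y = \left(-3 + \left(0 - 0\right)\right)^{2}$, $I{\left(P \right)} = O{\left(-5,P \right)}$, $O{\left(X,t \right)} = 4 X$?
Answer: $-1370$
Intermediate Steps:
$I{\left(P \right)} = -20$ ($I{\left(P \right)} = 4 \left(-5\right) = -20$)
$Y = 9$ ($Y = \left(-3 + \left(0 + 0\right)\right)^{2} = \left(-3 + 0\right)^{2} = \left(-3\right)^{2} = 9$)
$I{\left(5 \right)} + Y \left(-150\right) = -20 + 9 \left(-150\right) = -20 - 1350 = -1370$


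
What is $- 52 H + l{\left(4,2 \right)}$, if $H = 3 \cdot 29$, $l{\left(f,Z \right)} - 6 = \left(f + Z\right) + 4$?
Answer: $-4508$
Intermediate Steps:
$l{\left(f,Z \right)} = 10 + Z + f$ ($l{\left(f,Z \right)} = 6 + \left(\left(f + Z\right) + 4\right) = 6 + \left(\left(Z + f\right) + 4\right) = 6 + \left(4 + Z + f\right) = 10 + Z + f$)
$H = 87$
$- 52 H + l{\left(4,2 \right)} = \left(-52\right) 87 + \left(10 + 2 + 4\right) = -4524 + 16 = -4508$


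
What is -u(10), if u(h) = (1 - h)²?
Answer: -81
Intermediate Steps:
-u(10) = -(-1 + 10)² = -1*9² = -1*81 = -81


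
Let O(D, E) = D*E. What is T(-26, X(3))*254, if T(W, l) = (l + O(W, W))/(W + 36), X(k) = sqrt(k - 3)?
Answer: 85852/5 ≈ 17170.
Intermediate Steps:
X(k) = sqrt(-3 + k)
T(W, l) = (l + W**2)/(36 + W) (T(W, l) = (l + W*W)/(W + 36) = (l + W**2)/(36 + W))
T(-26, X(3))*254 = ((sqrt(-3 + 3) + (-26)**2)/(36 - 26))*254 = ((sqrt(0) + 676)/10)*254 = ((0 + 676)/10)*254 = ((1/10)*676)*254 = (338/5)*254 = 85852/5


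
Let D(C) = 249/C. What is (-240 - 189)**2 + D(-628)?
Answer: 115577499/628 ≈ 1.8404e+5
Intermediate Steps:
(-240 - 189)**2 + D(-628) = (-240 - 189)**2 + 249/(-628) = (-429)**2 + 249*(-1/628) = 184041 - 249/628 = 115577499/628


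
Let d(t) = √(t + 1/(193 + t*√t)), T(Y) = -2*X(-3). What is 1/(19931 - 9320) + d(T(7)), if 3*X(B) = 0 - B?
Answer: 1/10611 + √((-385 + 4*I*√2)/(193 - 2*I*√2)) ≈ 0.00012112 + 1.4124*I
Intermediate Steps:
X(B) = -B/3 (X(B) = (0 - B)/3 = (-B)/3 = -B/3)
T(Y) = -2 (T(Y) = -(-2)*(-3)/3 = -2*1 = -2)
d(t) = √(t + 1/(193 + t^(3/2)))
1/(19931 - 9320) + d(T(7)) = 1/(19931 - 9320) + √((1 - 2*(193 + (-2)^(3/2)))/(193 + (-2)^(3/2))) = 1/10611 + √((1 - 2*(193 - 2*I*√2))/(193 - 2*I*√2)) = 1/10611 + √((1 + (-386 + 4*I*√2))/(193 - 2*I*√2)) = 1/10611 + √((-385 + 4*I*√2)/(193 - 2*I*√2))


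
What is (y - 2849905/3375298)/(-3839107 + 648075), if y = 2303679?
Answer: -7775600271437/10770683927536 ≈ -0.72192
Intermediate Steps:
(y - 2849905/3375298)/(-3839107 + 648075) = (2303679 - 2849905/3375298)/(-3839107 + 648075) = (2303679 - 2849905*1/3375298)/(-3191032) = (2303679 - 2849905/3375298)*(-1/3191032) = (7775600271437/3375298)*(-1/3191032) = -7775600271437/10770683927536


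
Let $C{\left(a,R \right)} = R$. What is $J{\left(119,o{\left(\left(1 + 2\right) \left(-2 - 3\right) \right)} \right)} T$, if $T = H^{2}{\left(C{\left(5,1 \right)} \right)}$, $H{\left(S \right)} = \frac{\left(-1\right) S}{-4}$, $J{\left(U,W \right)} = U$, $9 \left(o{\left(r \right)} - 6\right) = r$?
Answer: $\frac{119}{16} \approx 7.4375$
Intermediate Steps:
$o{\left(r \right)} = 6 + \frac{r}{9}$
$H{\left(S \right)} = \frac{S}{4}$ ($H{\left(S \right)} = - S \left(- \frac{1}{4}\right) = \frac{S}{4}$)
$T = \frac{1}{16}$ ($T = \left(\frac{1}{4} \cdot 1\right)^{2} = \left(\frac{1}{4}\right)^{2} = \frac{1}{16} \approx 0.0625$)
$J{\left(119,o{\left(\left(1 + 2\right) \left(-2 - 3\right) \right)} \right)} T = 119 \cdot \frac{1}{16} = \frac{119}{16}$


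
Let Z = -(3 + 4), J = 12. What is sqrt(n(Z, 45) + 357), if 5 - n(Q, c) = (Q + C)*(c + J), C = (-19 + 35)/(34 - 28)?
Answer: sqrt(609) ≈ 24.678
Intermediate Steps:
C = 8/3 (C = 16/6 = 16*(1/6) = 8/3 ≈ 2.6667)
Z = -7 (Z = -1*7 = -7)
n(Q, c) = 5 - (12 + c)*(8/3 + Q) (n(Q, c) = 5 - (Q + 8/3)*(c + 12) = 5 - (8/3 + Q)*(12 + c) = 5 - (12 + c)*(8/3 + Q))
sqrt(n(Z, 45) + 357) = sqrt((-27 - 12*(-7) - 8/3*45 - 1*(-7)*45) + 357) = sqrt((-27 + 84 - 120 + 315) + 357) = sqrt(252 + 357) = sqrt(609)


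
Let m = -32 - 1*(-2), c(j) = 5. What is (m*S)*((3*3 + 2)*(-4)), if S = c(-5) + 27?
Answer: 42240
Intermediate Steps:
S = 32 (S = 5 + 27 = 32)
m = -30 (m = -32 + 2 = -30)
(m*S)*((3*3 + 2)*(-4)) = (-30*32)*((3*3 + 2)*(-4)) = -960*(9 + 2)*(-4) = -10560*(-4) = -960*(-44) = 42240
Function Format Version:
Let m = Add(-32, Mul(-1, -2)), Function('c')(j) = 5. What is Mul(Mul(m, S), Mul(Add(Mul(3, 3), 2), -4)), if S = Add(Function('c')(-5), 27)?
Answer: 42240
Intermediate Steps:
S = 32 (S = Add(5, 27) = 32)
m = -30 (m = Add(-32, 2) = -30)
Mul(Mul(m, S), Mul(Add(Mul(3, 3), 2), -4)) = Mul(Mul(-30, 32), Mul(Add(Mul(3, 3), 2), -4)) = Mul(-960, Mul(Add(9, 2), -4)) = Mul(-960, Mul(11, -4)) = Mul(-960, -44) = 42240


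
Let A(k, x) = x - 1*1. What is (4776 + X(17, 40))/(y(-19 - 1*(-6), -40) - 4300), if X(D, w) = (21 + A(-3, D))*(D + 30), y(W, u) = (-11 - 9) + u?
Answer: -1303/872 ≈ -1.4943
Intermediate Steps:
A(k, x) = -1 + x (A(k, x) = x - 1 = -1 + x)
y(W, u) = -20 + u
X(D, w) = (20 + D)*(30 + D) (X(D, w) = (21 + (-1 + D))*(D + 30) = (20 + D)*(30 + D))
(4776 + X(17, 40))/(y(-19 - 1*(-6), -40) - 4300) = (4776 + (600 + 17**2 + 50*17))/((-20 - 40) - 4300) = (4776 + (600 + 289 + 850))/(-60 - 4300) = (4776 + 1739)/(-4360) = 6515*(-1/4360) = -1303/872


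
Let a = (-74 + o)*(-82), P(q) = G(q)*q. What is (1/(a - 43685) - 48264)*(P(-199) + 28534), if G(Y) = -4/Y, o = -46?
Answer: -9320722932186/6769 ≈ -1.3770e+9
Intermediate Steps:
P(q) = -4 (P(q) = (-4/q)*q = -4)
a = 9840 (a = (-74 - 46)*(-82) = -120*(-82) = 9840)
(1/(a - 43685) - 48264)*(P(-199) + 28534) = (1/(9840 - 43685) - 48264)*(-4 + 28534) = (1/(-33845) - 48264)*28530 = (-1/33845 - 48264)*28530 = -1633495081/33845*28530 = -9320722932186/6769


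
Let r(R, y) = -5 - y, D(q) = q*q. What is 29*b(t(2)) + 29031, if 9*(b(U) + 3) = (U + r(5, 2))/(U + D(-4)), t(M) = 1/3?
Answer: 12763724/441 ≈ 28943.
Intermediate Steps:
t(M) = ⅓
D(q) = q²
b(U) = -3 + (-7 + U)/(9*(16 + U)) (b(U) = -3 + ((U + (-5 - 1*2))/(U + (-4)²))/9 = -3 + ((U + (-5 - 2))/(U + 16))/9 = -3 + ((U - 7)/(16 + U))/9 = -3 + ((-7 + U)/(16 + U))/9 = -3 + (-7 + U)/(9*(16 + U)))
29*b(t(2)) + 29031 = 29*((-439 - 26*⅓)/(9*(16 + ⅓))) + 29031 = 29*((-439 - 26/3)/(9*(49/3))) + 29031 = 29*((⅑)*(3/49)*(-1343/3)) + 29031 = 29*(-1343/441) + 29031 = -38947/441 + 29031 = 12763724/441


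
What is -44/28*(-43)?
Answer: 473/7 ≈ 67.571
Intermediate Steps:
-44/28*(-43) = -44*1/28*(-43) = -11/7*(-43) = 473/7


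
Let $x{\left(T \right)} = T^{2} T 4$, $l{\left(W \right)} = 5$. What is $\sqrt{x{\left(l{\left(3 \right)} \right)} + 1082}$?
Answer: $\sqrt{1582} \approx 39.774$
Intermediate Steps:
$x{\left(T \right)} = 4 T^{3}$ ($x{\left(T \right)} = T^{3} \cdot 4 = 4 T^{3}$)
$\sqrt{x{\left(l{\left(3 \right)} \right)} + 1082} = \sqrt{4 \cdot 5^{3} + 1082} = \sqrt{4 \cdot 125 + 1082} = \sqrt{500 + 1082} = \sqrt{1582}$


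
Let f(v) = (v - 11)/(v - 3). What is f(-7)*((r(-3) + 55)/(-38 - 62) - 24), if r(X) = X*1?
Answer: -5517/125 ≈ -44.136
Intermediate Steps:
r(X) = X
f(v) = (-11 + v)/(-3 + v)
f(-7)*((r(-3) + 55)/(-38 - 62) - 24) = ((-11 - 7)/(-3 - 7))*((-3 + 55)/(-38 - 62) - 24) = (-18/(-10))*(52/(-100) - 24) = (-1/10*(-18))*(52*(-1/100) - 24) = 9*(-13/25 - 24)/5 = (9/5)*(-613/25) = -5517/125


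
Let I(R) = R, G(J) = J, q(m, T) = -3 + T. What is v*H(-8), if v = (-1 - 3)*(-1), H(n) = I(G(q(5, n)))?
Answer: -44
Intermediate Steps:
H(n) = -3 + n
v = 4 (v = -4*(-1) = 4)
v*H(-8) = 4*(-3 - 8) = 4*(-11) = -44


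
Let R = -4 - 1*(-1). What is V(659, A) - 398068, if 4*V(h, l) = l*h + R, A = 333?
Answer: -343207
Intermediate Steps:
R = -3 (R = -4 + 1 = -3)
V(h, l) = -3/4 + h*l/4 (V(h, l) = (l*h - 3)/4 = (h*l - 3)/4 = (-3 + h*l)/4 = -3/4 + h*l/4)
V(659, A) - 398068 = (-3/4 + (1/4)*659*333) - 398068 = (-3/4 + 219447/4) - 398068 = 54861 - 398068 = -343207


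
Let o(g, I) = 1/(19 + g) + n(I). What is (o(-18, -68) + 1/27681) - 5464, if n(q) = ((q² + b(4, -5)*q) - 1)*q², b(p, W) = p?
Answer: 556763482042/27681 ≈ 2.0114e+7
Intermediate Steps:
n(q) = q²*(-1 + q² + 4*q) (n(q) = ((q² + 4*q) - 1)*q² = (-1 + q² + 4*q)*q² = q²*(-1 + q² + 4*q))
o(g, I) = 1/(19 + g) + I²*(-1 + I² + 4*I)
(o(-18, -68) + 1/27681) - 5464 = ((1 + 19*(-68)²*(-1 + (-68)² + 4*(-68)) - 18*(-68)²*(-1 + (-68)² + 4*(-68)))/(19 - 18) + 1/27681) - 5464 = ((1 + 19*4624*(-1 + 4624 - 272) - 18*4624*(-1 + 4624 - 272))/1 + 1/27681) - 5464 = (1*(1 + 19*4624*4351 - 18*4624*4351) + 1/27681) - 5464 = (1*(1 + 382261456 - 362142432) + 1/27681) - 5464 = (1*20119025 + 1/27681) - 5464 = (20119025 + 1/27681) - 5464 = 556914731026/27681 - 5464 = 556763482042/27681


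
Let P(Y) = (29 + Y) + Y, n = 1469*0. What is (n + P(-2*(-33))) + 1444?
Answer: 1605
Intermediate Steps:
n = 0
P(Y) = 29 + 2*Y
(n + P(-2*(-33))) + 1444 = (0 + (29 + 2*(-2*(-33)))) + 1444 = (0 + (29 + 2*66)) + 1444 = (0 + (29 + 132)) + 1444 = (0 + 161) + 1444 = 161 + 1444 = 1605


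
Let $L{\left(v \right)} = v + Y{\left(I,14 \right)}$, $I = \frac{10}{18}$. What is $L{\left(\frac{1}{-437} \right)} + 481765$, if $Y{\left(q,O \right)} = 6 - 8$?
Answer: $\frac{210530430}{437} \approx 4.8176 \cdot 10^{5}$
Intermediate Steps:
$I = \frac{5}{9}$ ($I = 10 \cdot \frac{1}{18} = \frac{5}{9} \approx 0.55556$)
$Y{\left(q,O \right)} = -2$
$L{\left(v \right)} = -2 + v$ ($L{\left(v \right)} = v - 2 = -2 + v$)
$L{\left(\frac{1}{-437} \right)} + 481765 = \left(-2 + \frac{1}{-437}\right) + 481765 = \left(-2 - \frac{1}{437}\right) + 481765 = - \frac{875}{437} + 481765 = \frac{210530430}{437}$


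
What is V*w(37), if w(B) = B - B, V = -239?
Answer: 0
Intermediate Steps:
w(B) = 0
V*w(37) = -239*0 = 0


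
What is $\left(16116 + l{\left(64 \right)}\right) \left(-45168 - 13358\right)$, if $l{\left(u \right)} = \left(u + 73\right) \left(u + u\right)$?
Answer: $-1969516952$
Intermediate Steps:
$l{\left(u \right)} = 2 u \left(73 + u\right)$ ($l{\left(u \right)} = \left(73 + u\right) 2 u = 2 u \left(73 + u\right)$)
$\left(16116 + l{\left(64 \right)}\right) \left(-45168 - 13358\right) = \left(16116 + 2 \cdot 64 \left(73 + 64\right)\right) \left(-45168 - 13358\right) = \left(16116 + 2 \cdot 64 \cdot 137\right) \left(-58526\right) = \left(16116 + 17536\right) \left(-58526\right) = 33652 \left(-58526\right) = -1969516952$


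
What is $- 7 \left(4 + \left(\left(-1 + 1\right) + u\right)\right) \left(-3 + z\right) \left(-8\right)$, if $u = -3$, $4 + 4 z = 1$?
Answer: $-210$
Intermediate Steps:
$z = - \frac{3}{4}$ ($z = -1 + \frac{1}{4} \cdot 1 = -1 + \frac{1}{4} = - \frac{3}{4} \approx -0.75$)
$- 7 \left(4 + \left(\left(-1 + 1\right) + u\right)\right) \left(-3 + z\right) \left(-8\right) = - 7 \left(4 + \left(\left(-1 + 1\right) - 3\right)\right) \left(-3 - \frac{3}{4}\right) \left(-8\right) = - 7 \left(4 + \left(0 - 3\right)\right) \left(- \frac{15}{4}\right) \left(-8\right) = - 7 \left(4 - 3\right) \left(- \frac{15}{4}\right) \left(-8\right) = - 7 \cdot 1 \left(- \frac{15}{4}\right) \left(-8\right) = \left(-7\right) \left(- \frac{15}{4}\right) \left(-8\right) = \frac{105}{4} \left(-8\right) = -210$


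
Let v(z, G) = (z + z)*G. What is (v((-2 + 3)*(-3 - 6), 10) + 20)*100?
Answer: -16000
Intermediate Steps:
v(z, G) = 2*G*z (v(z, G) = (2*z)*G = 2*G*z)
(v((-2 + 3)*(-3 - 6), 10) + 20)*100 = (2*10*((-2 + 3)*(-3 - 6)) + 20)*100 = (2*10*(1*(-9)) + 20)*100 = (2*10*(-9) + 20)*100 = (-180 + 20)*100 = -160*100 = -16000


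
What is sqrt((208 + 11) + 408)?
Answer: sqrt(627) ≈ 25.040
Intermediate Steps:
sqrt((208 + 11) + 408) = sqrt(219 + 408) = sqrt(627)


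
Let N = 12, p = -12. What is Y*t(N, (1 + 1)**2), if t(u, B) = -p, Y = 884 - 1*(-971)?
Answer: 22260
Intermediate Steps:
Y = 1855 (Y = 884 + 971 = 1855)
t(u, B) = 12 (t(u, B) = -1*(-12) = 12)
Y*t(N, (1 + 1)**2) = 1855*12 = 22260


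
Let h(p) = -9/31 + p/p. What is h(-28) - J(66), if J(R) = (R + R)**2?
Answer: -540122/31 ≈ -17423.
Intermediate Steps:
J(R) = 4*R**2 (J(R) = (2*R)**2 = 4*R**2)
h(p) = 22/31 (h(p) = -9*1/31 + 1 = -9/31 + 1 = 22/31)
h(-28) - J(66) = 22/31 - 4*66**2 = 22/31 - 4*4356 = 22/31 - 1*17424 = 22/31 - 17424 = -540122/31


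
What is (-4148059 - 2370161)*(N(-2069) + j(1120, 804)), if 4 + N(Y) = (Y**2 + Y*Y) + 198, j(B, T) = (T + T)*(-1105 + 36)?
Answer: -44602641160080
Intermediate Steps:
j(B, T) = -2138*T (j(B, T) = (2*T)*(-1069) = -2138*T)
N(Y) = 194 + 2*Y**2 (N(Y) = -4 + ((Y**2 + Y*Y) + 198) = -4 + ((Y**2 + Y**2) + 198) = -4 + (2*Y**2 + 198) = -4 + (198 + 2*Y**2) = 194 + 2*Y**2)
(-4148059 - 2370161)*(N(-2069) + j(1120, 804)) = (-4148059 - 2370161)*((194 + 2*(-2069)**2) - 2138*804) = -6518220*((194 + 2*4280761) - 1718952) = -6518220*((194 + 8561522) - 1718952) = -6518220*(8561716 - 1718952) = -6518220*6842764 = -44602641160080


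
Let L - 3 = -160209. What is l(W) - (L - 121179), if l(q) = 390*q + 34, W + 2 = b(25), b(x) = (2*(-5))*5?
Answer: 261139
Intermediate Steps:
L = -160206 (L = 3 - 160209 = -160206)
b(x) = -50 (b(x) = -10*5 = -50)
W = -52 (W = -2 - 50 = -52)
l(q) = 34 + 390*q
l(W) - (L - 121179) = (34 + 390*(-52)) - (-160206 - 121179) = (34 - 20280) - 1*(-281385) = -20246 + 281385 = 261139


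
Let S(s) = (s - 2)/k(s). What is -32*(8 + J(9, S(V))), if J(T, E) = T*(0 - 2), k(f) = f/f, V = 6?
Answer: 320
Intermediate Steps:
k(f) = 1
S(s) = -2 + s (S(s) = (s - 2)/1 = (-2 + s)*1 = -2 + s)
J(T, E) = -2*T (J(T, E) = T*(-2) = -2*T)
-32*(8 + J(9, S(V))) = -32*(8 - 2*9) = -32*(8 - 18) = -32*(-10) = 320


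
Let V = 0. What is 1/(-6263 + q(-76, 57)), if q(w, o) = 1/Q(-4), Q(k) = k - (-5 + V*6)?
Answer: -1/6262 ≈ -0.00015969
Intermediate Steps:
Q(k) = 5 + k (Q(k) = k - (-5 + 0*6) = k - (-5 + 0) = k - 1*(-5) = k + 5 = 5 + k)
q(w, o) = 1 (q(w, o) = 1/(5 - 4) = 1/1 = 1)
1/(-6263 + q(-76, 57)) = 1/(-6263 + 1) = 1/(-6262) = -1/6262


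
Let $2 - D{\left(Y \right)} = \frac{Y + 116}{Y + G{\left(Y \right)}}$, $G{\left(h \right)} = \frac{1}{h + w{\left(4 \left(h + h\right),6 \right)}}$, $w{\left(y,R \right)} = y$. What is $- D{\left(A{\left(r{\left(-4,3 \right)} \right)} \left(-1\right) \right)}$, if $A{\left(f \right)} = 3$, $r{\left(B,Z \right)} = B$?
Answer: $- \frac{3215}{82} \approx -39.207$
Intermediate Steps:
$G{\left(h \right)} = \frac{1}{9 h}$ ($G{\left(h \right)} = \frac{1}{h + 4 \left(h + h\right)} = \frac{1}{h + 4 \cdot 2 h} = \frac{1}{h + 8 h} = \frac{1}{9 h}$)
$D{\left(Y \right)} = 2 - \frac{116 + Y}{Y + \frac{1}{9 Y}}$ ($D{\left(Y \right)} = 2 - \frac{Y + 116}{Y + \frac{1}{9 Y}} = 2 - \frac{116 + Y}{Y + \frac{1}{9 Y}}$)
$- D{\left(A{\left(r{\left(-4,3 \right)} \right)} \left(-1\right) \right)} = - \frac{2 + 9 \cdot 3 \left(-1\right) \left(-116 + 3 \left(-1\right)\right)}{1 + 9 \left(3 \left(-1\right)\right)^{2}} = - \frac{2 + 9 \left(-3\right) \left(-116 - 3\right)}{1 + 9 \left(-3\right)^{2}} = - \frac{2 + 9 \left(-3\right) \left(-119\right)}{1 + 9 \cdot 9} = - \frac{2 + 3213}{1 + 81} = - \frac{3215}{82}$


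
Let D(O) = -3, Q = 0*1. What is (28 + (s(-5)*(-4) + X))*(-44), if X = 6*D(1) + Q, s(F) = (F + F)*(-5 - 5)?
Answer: 17160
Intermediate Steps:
Q = 0
s(F) = -20*F (s(F) = (2*F)*(-10) = -20*F)
X = -18 (X = 6*(-3) + 0 = -18 + 0 = -18)
(28 + (s(-5)*(-4) + X))*(-44) = (28 + (-20*(-5)*(-4) - 18))*(-44) = (28 + (100*(-4) - 18))*(-44) = (28 + (-400 - 18))*(-44) = (28 - 418)*(-44) = -390*(-44) = 17160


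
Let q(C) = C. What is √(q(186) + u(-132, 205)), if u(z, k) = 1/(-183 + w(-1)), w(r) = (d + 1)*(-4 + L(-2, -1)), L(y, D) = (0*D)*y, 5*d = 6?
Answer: √171055871/959 ≈ 13.638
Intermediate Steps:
d = 6/5 (d = (⅕)*6 = 6/5 ≈ 1.2000)
L(y, D) = 0 (L(y, D) = 0*y = 0)
w(r) = -44/5 (w(r) = (6/5 + 1)*(-4 + 0) = (11/5)*(-4) = -44/5)
u(z, k) = -5/959 (u(z, k) = 1/(-183 - 44/5) = 1/(-959/5) = -5/959)
√(q(186) + u(-132, 205)) = √(186 - 5/959) = √(178369/959) = √171055871/959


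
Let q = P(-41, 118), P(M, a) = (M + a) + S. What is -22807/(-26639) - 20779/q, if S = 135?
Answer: -548696697/5647468 ≈ -97.158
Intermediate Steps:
P(M, a) = 135 + M + a (P(M, a) = (M + a) + 135 = 135 + M + a)
q = 212 (q = 135 - 41 + 118 = 212)
-22807/(-26639) - 20779/q = -22807/(-26639) - 20779/212 = -22807*(-1/26639) - 20779*1/212 = 22807/26639 - 20779/212 = -548696697/5647468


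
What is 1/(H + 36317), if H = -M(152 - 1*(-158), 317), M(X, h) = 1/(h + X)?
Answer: 627/22770758 ≈ 2.7535e-5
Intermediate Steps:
M(X, h) = 1/(X + h)
H = -1/627 (H = -1/((152 - 1*(-158)) + 317) = -1/((152 + 158) + 317) = -1/(310 + 317) = -1/627 ≈ -0.0015949)
1/(H + 36317) = 1/(-1/627 + 36317) = 1/(22770758/627) = 627/22770758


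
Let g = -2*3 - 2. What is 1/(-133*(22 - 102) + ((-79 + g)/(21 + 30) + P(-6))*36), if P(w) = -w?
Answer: 17/183508 ≈ 9.2639e-5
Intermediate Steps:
g = -8 (g = -6 - 2 = -8)
1/(-133*(22 - 102) + ((-79 + g)/(21 + 30) + P(-6))*36) = 1/(-133*(22 - 102) + ((-79 - 8)/(21 + 30) - 1*(-6))*36) = 1/(-133*(-80) + (-87/51 + 6)*36) = 1/(10640 + (-87*1/51 + 6)*36) = 1/(10640 + (-29/17 + 6)*36) = 1/(10640 + (73/17)*36) = 1/(10640 + 2628/17) = 1/(183508/17) = 17/183508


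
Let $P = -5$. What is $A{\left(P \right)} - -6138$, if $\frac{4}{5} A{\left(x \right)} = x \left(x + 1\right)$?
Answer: $6163$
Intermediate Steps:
$A{\left(x \right)} = \frac{5 x \left(1 + x\right)}{4}$ ($A{\left(x \right)} = \frac{5 x \left(x + 1\right)}{4} = \frac{5 x \left(1 + x\right)}{4}$)
$A{\left(P \right)} - -6138 = \frac{5}{4} \left(-5\right) \left(1 - 5\right) - -6138 = \frac{5}{4} \left(-5\right) \left(-4\right) + 6138 = 25 + 6138 = 6163$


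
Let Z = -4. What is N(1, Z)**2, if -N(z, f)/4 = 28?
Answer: 12544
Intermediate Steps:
N(z, f) = -112 (N(z, f) = -4*28 = -112)
N(1, Z)**2 = (-112)**2 = 12544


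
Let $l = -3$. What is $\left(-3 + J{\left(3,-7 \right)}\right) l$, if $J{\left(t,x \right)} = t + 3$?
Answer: $-9$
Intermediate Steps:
$J{\left(t,x \right)} = 3 + t$
$\left(-3 + J{\left(3,-7 \right)}\right) l = \left(-3 + \left(3 + 3\right)\right) \left(-3\right) = \left(-3 + 6\right) \left(-3\right) = 3 \left(-3\right) = -9$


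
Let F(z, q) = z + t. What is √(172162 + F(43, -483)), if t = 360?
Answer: √172565 ≈ 415.41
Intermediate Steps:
F(z, q) = 360 + z (F(z, q) = z + 360 = 360 + z)
√(172162 + F(43, -483)) = √(172162 + (360 + 43)) = √(172162 + 403) = √172565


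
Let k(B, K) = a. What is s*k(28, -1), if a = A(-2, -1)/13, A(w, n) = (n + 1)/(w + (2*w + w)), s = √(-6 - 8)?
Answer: 0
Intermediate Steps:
s = I*√14 (s = √(-14) = I*√14 ≈ 3.7417*I)
A(w, n) = (1 + n)/(4*w) (A(w, n) = (1 + n)/(w + 3*w) = (1 + n)/((4*w)) = (1 + n)*(1/(4*w)) = (1 + n)/(4*w))
a = 0 (a = ((¼)*(1 - 1)/(-2))/13 = ((¼)*(-½)*0)*(1/13) = 0*(1/13) = 0)
k(B, K) = 0
s*k(28, -1) = (I*√14)*0 = 0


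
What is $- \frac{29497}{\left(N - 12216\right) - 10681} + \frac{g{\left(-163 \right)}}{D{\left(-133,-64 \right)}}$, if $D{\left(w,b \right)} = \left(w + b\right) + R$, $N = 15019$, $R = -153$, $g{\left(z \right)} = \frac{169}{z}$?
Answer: $\frac{32387216}{8643075} \approx 3.7472$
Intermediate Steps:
$D{\left(w,b \right)} = -153 + b + w$ ($D{\left(w,b \right)} = \left(w + b\right) - 153 = \left(b + w\right) - 153 = -153 + b + w$)
$- \frac{29497}{\left(N - 12216\right) - 10681} + \frac{g{\left(-163 \right)}}{D{\left(-133,-64 \right)}} = - \frac{29497}{\left(15019 - 12216\right) - 10681} + \frac{169 \frac{1}{-163}}{-153 - 64 - 133} = - \frac{29497}{2803 - 10681} + \frac{169 \left(- \frac{1}{163}\right)}{-350} = - \frac{29497}{-7878} - - \frac{169}{57050} = \left(-29497\right) \left(- \frac{1}{7878}\right) + \frac{169}{57050} = \frac{2269}{606} + \frac{169}{57050} = \frac{32387216}{8643075}$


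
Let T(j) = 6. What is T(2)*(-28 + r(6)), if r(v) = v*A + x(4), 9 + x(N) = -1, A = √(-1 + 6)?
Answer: -228 + 36*√5 ≈ -147.50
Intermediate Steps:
A = √5 ≈ 2.2361
x(N) = -10 (x(N) = -9 - 1 = -10)
r(v) = -10 + v*√5 (r(v) = v*√5 - 10 = -10 + v*√5)
T(2)*(-28 + r(6)) = 6*(-28 + (-10 + 6*√5)) = 6*(-38 + 6*√5) = -228 + 36*√5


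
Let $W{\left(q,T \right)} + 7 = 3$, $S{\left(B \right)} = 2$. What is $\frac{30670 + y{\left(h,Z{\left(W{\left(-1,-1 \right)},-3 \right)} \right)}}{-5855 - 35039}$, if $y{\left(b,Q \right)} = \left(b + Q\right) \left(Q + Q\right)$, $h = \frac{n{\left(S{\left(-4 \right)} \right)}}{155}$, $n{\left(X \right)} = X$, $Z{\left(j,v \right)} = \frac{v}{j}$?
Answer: $- \frac{38032219}{50708560} \approx -0.75002$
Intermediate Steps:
$W{\left(q,T \right)} = -4$ ($W{\left(q,T \right)} = -7 + 3 = -4$)
$h = \frac{2}{155} \approx 0.012903$
$y{\left(b,Q \right)} = 2 Q \left(Q + b\right)$ ($y{\left(b,Q \right)} = \left(Q + b\right) 2 Q = 2 Q \left(Q + b\right)$)
$\frac{30670 + y{\left(h,Z{\left(W{\left(-1,-1 \right)},-3 \right)} \right)}}{-5855 - 35039} = \frac{30670 + 2 \left(- \frac{3}{-4}\right) \left(- \frac{3}{-4} + \frac{2}{155}\right)}{-5855 - 35039} = \frac{30670 + 2 \left(\left(-3\right) \left(- \frac{1}{4}\right)\right) \left(\left(-3\right) \left(- \frac{1}{4}\right) + \frac{2}{155}\right)}{-40894} = \left(30670 + 2 \cdot \frac{3}{4} \left(\frac{3}{4} + \frac{2}{155}\right)\right) \left(- \frac{1}{40894}\right) = \left(30670 + 2 \cdot \frac{3}{4} \cdot \frac{473}{620}\right) \left(- \frac{1}{40894}\right) = \left(30670 + \frac{1419}{1240}\right) \left(- \frac{1}{40894}\right) = \frac{38032219}{1240} \left(- \frac{1}{40894}\right) = - \frac{38032219}{50708560}$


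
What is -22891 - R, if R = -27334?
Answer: 4443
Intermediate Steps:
-22891 - R = -22891 - 1*(-27334) = -22891 + 27334 = 4443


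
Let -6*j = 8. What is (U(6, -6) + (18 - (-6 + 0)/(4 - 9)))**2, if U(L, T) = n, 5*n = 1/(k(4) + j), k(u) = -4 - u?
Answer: 5517801/19600 ≈ 281.52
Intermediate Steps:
j = -4/3 (j = -1/6*8 = -4/3 ≈ -1.3333)
n = -3/140 (n = 1/(5*((-4 - 1*4) - 4/3)) = 1/(5*((-4 - 4) - 4/3)) = 1/(5*(-8 - 4/3)) = 1/(5*(-28/3)) = (1/5)*(-3/28) = -3/140 ≈ -0.021429)
U(L, T) = -3/140
(U(6, -6) + (18 - (-6 + 0)/(4 - 9)))**2 = (-3/140 + (18 - (-6 + 0)/(4 - 9)))**2 = (-3/140 + (18 - (-6)/(-5)))**2 = (-3/140 + (18 - (-6)*(-1)/5))**2 = (-3/140 + (18 - 1*6/5))**2 = (-3/140 + (18 - 6/5))**2 = (-3/140 + 84/5)**2 = (2349/140)**2 = 5517801/19600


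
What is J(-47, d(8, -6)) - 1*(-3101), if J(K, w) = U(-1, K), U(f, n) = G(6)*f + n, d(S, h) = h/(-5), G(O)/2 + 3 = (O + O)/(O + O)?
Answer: 3058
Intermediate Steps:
G(O) = -4 (G(O) = -6 + 2*((O + O)/(O + O)) = -6 + 2*((2*O)/((2*O))) = -6 + 2*((2*O)*(1/(2*O))) = -6 + 2*1 = -6 + 2 = -4)
d(S, h) = -h/5 (d(S, h) = h*(-1/5) = -h/5)
U(f, n) = n - 4*f (U(f, n) = -4*f + n = n - 4*f)
J(K, w) = 4 + K (J(K, w) = K - 4*(-1) = K + 4 = 4 + K)
J(-47, d(8, -6)) - 1*(-3101) = (4 - 47) - 1*(-3101) = -43 + 3101 = 3058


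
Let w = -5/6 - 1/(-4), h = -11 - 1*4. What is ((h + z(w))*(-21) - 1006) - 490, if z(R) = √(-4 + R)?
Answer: -1181 - 7*I*√165/2 ≈ -1181.0 - 44.958*I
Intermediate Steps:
h = -15 (h = -11 - 4 = -15)
w = -7/12 (w = -5*⅙ - 1*(-¼) = -⅚ + ¼ = -7/12 ≈ -0.58333)
((h + z(w))*(-21) - 1006) - 490 = ((-15 + √(-4 - 7/12))*(-21) - 1006) - 490 = ((-15 + √(-55/12))*(-21) - 1006) - 490 = ((-15 + I*√165/6)*(-21) - 1006) - 490 = ((315 - 7*I*√165/2) - 1006) - 490 = (-691 - 7*I*√165/2) - 490 = -1181 - 7*I*√165/2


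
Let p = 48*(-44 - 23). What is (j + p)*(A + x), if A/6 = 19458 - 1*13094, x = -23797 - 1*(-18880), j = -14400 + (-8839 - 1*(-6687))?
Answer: -657622056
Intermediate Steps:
p = -3216 (p = 48*(-67) = -3216)
j = -16552 (j = -14400 + (-8839 + 6687) = -14400 - 2152 = -16552)
x = -4917 (x = -23797 + 18880 = -4917)
A = 38184 (A = 6*(19458 - 1*13094) = 6*(19458 - 13094) = 6*6364 = 38184)
(j + p)*(A + x) = (-16552 - 3216)*(38184 - 4917) = -19768*33267 = -657622056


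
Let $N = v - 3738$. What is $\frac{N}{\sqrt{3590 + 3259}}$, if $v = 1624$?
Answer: $- \frac{2114 \sqrt{761}}{2283} \approx -25.544$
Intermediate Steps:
$N = -2114$ ($N = 1624 - 3738 = -2114$)
$\frac{N}{\sqrt{3590 + 3259}} = - \frac{2114}{\sqrt{3590 + 3259}} = - \frac{2114}{\sqrt{6849}} = - \frac{2114}{3 \sqrt{761}} = - 2114 \frac{\sqrt{761}}{2283} = - \frac{2114 \sqrt{761}}{2283}$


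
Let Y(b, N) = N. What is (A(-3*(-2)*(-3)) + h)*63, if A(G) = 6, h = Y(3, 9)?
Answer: 945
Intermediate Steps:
h = 9
(A(-3*(-2)*(-3)) + h)*63 = (6 + 9)*63 = 15*63 = 945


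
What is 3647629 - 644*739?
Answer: 3171713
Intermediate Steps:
3647629 - 644*739 = 3647629 - 475916 = 3171713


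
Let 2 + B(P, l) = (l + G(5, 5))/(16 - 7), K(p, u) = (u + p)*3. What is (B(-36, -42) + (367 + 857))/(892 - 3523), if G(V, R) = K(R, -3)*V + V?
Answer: -10991/23679 ≈ -0.46417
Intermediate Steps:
K(p, u) = 3*p + 3*u (K(p, u) = (p + u)*3 = 3*p + 3*u)
G(V, R) = V + V*(-9 + 3*R) (G(V, R) = (3*R + 3*(-3))*V + V = (3*R - 9)*V + V = (-9 + 3*R)*V + V = V*(-9 + 3*R) + V = V + V*(-9 + 3*R))
B(P, l) = 17/9 + l/9 (B(P, l) = -2 + (l + 5*(-8 + 3*5))/(16 - 7) = -2 + (l + 5*(-8 + 15))/9 = -2 + (l + 5*7)*(1/9) = -2 + (l + 35)*(1/9) = -2 + (35 + l)*(1/9) = -2 + (35/9 + l/9) = 17/9 + l/9)
(B(-36, -42) + (367 + 857))/(892 - 3523) = ((17/9 + (1/9)*(-42)) + (367 + 857))/(892 - 3523) = ((17/9 - 14/3) + 1224)/(-2631) = (-25/9 + 1224)*(-1/2631) = (10991/9)*(-1/2631) = -10991/23679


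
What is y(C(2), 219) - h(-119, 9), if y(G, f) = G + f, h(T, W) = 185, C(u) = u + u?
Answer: 38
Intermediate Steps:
C(u) = 2*u
y(C(2), 219) - h(-119, 9) = (2*2 + 219) - 1*185 = (4 + 219) - 185 = 223 - 185 = 38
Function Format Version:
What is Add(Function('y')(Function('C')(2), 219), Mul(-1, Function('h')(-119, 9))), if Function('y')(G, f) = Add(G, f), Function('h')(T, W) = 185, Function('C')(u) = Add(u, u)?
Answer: 38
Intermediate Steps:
Function('C')(u) = Mul(2, u)
Add(Function('y')(Function('C')(2), 219), Mul(-1, Function('h')(-119, 9))) = Add(Add(Mul(2, 2), 219), Mul(-1, 185)) = Add(Add(4, 219), -185) = Add(223, -185) = 38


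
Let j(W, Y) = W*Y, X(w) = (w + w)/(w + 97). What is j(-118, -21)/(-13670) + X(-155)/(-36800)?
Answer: -52932809/291772480 ≈ -0.18142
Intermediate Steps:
X(w) = 2*w/(97 + w) (X(w) = (2*w)/(97 + w) = 2*w/(97 + w))
j(-118, -21)/(-13670) + X(-155)/(-36800) = -118*(-21)/(-13670) + (2*(-155)/(97 - 155))/(-36800) = 2478*(-1/13670) + (2*(-155)/(-58))*(-1/36800) = -1239/6835 + (2*(-155)*(-1/58))*(-1/36800) = -1239/6835 + (155/29)*(-1/36800) = -1239/6835 - 31/213440 = -52932809/291772480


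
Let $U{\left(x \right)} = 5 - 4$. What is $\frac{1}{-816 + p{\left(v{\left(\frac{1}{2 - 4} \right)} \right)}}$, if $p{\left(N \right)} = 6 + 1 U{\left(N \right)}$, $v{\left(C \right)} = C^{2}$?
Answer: $- \frac{1}{809} \approx -0.0012361$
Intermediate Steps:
$U{\left(x \right)} = 1$ ($U{\left(x \right)} = 5 - 4 = 1$)
$p{\left(N \right)} = 7$ ($p{\left(N \right)} = 6 + 1 \cdot 1 = 6 + 1 = 7$)
$\frac{1}{-816 + p{\left(v{\left(\frac{1}{2 - 4} \right)} \right)}} = \frac{1}{-816 + 7} = \frac{1}{-809} = - \frac{1}{809}$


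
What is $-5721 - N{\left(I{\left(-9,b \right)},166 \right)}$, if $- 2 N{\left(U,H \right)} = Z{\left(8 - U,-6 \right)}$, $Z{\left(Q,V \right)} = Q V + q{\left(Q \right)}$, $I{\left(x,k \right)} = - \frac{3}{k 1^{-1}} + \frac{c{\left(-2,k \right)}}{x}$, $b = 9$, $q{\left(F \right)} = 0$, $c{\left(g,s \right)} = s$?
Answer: $-5749$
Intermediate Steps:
$I{\left(x,k \right)} = - \frac{3}{k} + \frac{k}{x}$ ($I{\left(x,k \right)} = - \frac{3}{k 1^{-1}} + \frac{k}{x} = - \frac{3}{k 1} + \frac{k}{x} = - \frac{3}{k} + \frac{k}{x}$)
$Z{\left(Q,V \right)} = Q V$ ($Z{\left(Q,V \right)} = Q V + 0 = Q V$)
$N{\left(U,H \right)} = 24 - 3 U$ ($N{\left(U,H \right)} = - \frac{\left(8 - U\right) \left(-6\right)}{2} = - \frac{-48 + 6 U}{2} = 24 - 3 U$)
$-5721 - N{\left(I{\left(-9,b \right)},166 \right)} = -5721 - \left(24 - 3 \left(- \frac{3}{9} + \frac{9}{-9}\right)\right) = -5721 - \left(24 - 3 \left(\left(-3\right) \frac{1}{9} + 9 \left(- \frac{1}{9}\right)\right)\right) = -5721 - \left(24 - 3 \left(- \frac{1}{3} - 1\right)\right) = -5721 - \left(24 - -4\right) = -5721 - \left(24 + 4\right) = -5721 - 28 = -5749$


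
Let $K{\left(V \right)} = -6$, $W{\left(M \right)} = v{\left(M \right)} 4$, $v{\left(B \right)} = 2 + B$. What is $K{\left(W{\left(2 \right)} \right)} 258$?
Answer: $-1548$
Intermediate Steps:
$W{\left(M \right)} = 8 + 4 M$ ($W{\left(M \right)} = \left(2 + M\right) 4 = 8 + 4 M$)
$K{\left(W{\left(2 \right)} \right)} 258 = \left(-6\right) 258 = -1548$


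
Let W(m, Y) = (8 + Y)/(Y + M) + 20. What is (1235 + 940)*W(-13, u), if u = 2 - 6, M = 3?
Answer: 34800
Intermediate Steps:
u = -4
W(m, Y) = 20 + (8 + Y)/(3 + Y) (W(m, Y) = (8 + Y)/(Y + 3) + 20 = (8 + Y)/(3 + Y) + 20 = 20 + (8 + Y)/(3 + Y))
(1235 + 940)*W(-13, u) = (1235 + 940)*((68 + 21*(-4))/(3 - 4)) = 2175*((68 - 84)/(-1)) = 2175*(-1*(-16)) = 2175*16 = 34800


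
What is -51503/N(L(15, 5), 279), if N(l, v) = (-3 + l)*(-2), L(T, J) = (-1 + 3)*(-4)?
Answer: -51503/22 ≈ -2341.0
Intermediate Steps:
L(T, J) = -8 (L(T, J) = 2*(-4) = -8)
N(l, v) = 6 - 2*l
-51503/N(L(15, 5), 279) = -51503/(6 - 2*(-8)) = -51503/(6 + 16) = -51503/22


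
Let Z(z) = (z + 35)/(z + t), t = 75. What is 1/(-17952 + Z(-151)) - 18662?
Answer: -6364843077/341059 ≈ -18662.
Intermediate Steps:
Z(z) = (35 + z)/(75 + z) (Z(z) = (z + 35)/(z + 75) = (35 + z)/(75 + z))
1/(-17952 + Z(-151)) - 18662 = 1/(-17952 + (35 - 151)/(75 - 151)) - 18662 = 1/(-17952 - 116/(-76)) - 18662 = 1/(-17952 - 1/76*(-116)) - 18662 = 1/(-17952 + 29/19) - 18662 = 1/(-341059/19) - 18662 = -19/341059 - 18662 = -6364843077/341059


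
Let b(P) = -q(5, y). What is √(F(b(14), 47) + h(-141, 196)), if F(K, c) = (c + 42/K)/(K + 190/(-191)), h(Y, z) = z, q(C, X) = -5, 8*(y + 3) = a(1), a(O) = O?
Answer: √13644319/255 ≈ 14.486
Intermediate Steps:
y = -23/8 (y = -3 + (⅛)*1 = -3 + ⅛ = -23/8 ≈ -2.8750)
b(P) = 5 (b(P) = -1*(-5) = 5)
F(K, c) = (c + 42/K)/(-190/191 + K) (F(K, c) = (c + 42/K)/(K + 190*(-1/191)) = (c + 42/K)/(K - 190/191) = (c + 42/K)/(-190/191 + K))
√(F(b(14), 47) + h(-141, 196)) = √(191*(42 + 5*47)/(5*(-190 + 191*5)) + 196) = √(191*(⅕)*(42 + 235)/(-190 + 955) + 196) = √(191*(⅕)*277/765 + 196) = √(191*(⅕)*(1/765)*277 + 196) = √(52907/3825 + 196) = √(802607/3825) = √13644319/255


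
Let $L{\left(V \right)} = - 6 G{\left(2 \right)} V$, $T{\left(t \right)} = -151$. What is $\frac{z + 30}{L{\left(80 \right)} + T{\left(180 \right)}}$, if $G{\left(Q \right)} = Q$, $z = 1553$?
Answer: $- \frac{1583}{1111} \approx -1.4248$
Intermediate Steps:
$L{\left(V \right)} = - 12 V$ ($L{\left(V \right)} = \left(-6\right) 2 V = - 12 V$)
$\frac{z + 30}{L{\left(80 \right)} + T{\left(180 \right)}} = \frac{1553 + 30}{\left(-12\right) 80 - 151} = \frac{1583}{-960 - 151} = \frac{1583}{-1111} = 1583 \left(- \frac{1}{1111}\right) = - \frac{1583}{1111}$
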